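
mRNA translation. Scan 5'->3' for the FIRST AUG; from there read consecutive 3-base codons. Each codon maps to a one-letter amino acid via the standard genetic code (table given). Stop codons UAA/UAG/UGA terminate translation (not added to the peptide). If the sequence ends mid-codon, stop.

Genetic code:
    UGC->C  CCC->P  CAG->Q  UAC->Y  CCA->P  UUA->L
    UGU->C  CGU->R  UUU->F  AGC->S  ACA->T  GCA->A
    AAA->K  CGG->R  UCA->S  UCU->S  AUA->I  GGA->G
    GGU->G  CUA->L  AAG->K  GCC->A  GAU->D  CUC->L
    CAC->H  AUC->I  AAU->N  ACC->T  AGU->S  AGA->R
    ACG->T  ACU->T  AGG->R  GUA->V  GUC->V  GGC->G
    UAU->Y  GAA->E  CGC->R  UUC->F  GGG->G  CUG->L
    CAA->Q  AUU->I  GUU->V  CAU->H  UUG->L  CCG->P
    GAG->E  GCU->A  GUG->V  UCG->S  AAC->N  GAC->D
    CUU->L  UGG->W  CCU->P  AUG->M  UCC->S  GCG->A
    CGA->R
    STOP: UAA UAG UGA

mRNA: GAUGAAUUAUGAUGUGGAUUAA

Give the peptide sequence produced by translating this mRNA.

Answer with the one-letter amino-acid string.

start AUG at pos 1
pos 1: AUG -> M; peptide=M
pos 4: AAU -> N; peptide=MN
pos 7: UAU -> Y; peptide=MNY
pos 10: GAU -> D; peptide=MNYD
pos 13: GUG -> V; peptide=MNYDV
pos 16: GAU -> D; peptide=MNYDVD
pos 19: UAA -> STOP

Answer: MNYDVD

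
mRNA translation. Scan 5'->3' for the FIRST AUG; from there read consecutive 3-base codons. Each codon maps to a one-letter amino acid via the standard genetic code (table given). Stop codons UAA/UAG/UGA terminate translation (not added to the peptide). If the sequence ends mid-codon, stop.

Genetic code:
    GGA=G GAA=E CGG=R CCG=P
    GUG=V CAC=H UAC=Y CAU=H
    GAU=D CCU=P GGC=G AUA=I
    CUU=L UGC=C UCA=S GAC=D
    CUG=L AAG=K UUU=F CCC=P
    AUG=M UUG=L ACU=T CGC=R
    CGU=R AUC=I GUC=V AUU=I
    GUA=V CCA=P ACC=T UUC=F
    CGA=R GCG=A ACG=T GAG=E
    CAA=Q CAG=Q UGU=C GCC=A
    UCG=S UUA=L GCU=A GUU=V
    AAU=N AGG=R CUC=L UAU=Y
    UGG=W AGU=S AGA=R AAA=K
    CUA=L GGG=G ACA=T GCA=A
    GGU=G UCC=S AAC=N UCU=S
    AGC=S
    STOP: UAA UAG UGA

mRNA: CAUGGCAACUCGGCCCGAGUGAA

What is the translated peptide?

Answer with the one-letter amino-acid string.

Answer: MATRPE

Derivation:
start AUG at pos 1
pos 1: AUG -> M; peptide=M
pos 4: GCA -> A; peptide=MA
pos 7: ACU -> T; peptide=MAT
pos 10: CGG -> R; peptide=MATR
pos 13: CCC -> P; peptide=MATRP
pos 16: GAG -> E; peptide=MATRPE
pos 19: UGA -> STOP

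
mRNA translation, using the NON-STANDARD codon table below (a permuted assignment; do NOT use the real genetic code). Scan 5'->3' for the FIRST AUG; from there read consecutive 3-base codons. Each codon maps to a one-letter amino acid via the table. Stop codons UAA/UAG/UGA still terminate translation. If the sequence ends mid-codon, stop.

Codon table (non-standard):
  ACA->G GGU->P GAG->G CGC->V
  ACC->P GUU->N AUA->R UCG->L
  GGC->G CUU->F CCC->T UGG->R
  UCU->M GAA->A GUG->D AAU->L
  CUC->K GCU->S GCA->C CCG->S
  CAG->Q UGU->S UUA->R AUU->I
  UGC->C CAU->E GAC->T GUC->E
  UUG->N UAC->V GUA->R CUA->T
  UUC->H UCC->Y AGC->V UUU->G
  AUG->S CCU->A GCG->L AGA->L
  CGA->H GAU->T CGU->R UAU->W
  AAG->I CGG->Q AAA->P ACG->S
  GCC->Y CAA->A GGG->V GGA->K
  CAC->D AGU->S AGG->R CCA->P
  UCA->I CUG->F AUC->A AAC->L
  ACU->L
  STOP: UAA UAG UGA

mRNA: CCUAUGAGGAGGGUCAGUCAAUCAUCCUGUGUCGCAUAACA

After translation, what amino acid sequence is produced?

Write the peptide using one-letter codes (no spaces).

start AUG at pos 3
pos 3: AUG -> S; peptide=S
pos 6: AGG -> R; peptide=SR
pos 9: AGG -> R; peptide=SRR
pos 12: GUC -> E; peptide=SRRE
pos 15: AGU -> S; peptide=SRRES
pos 18: CAA -> A; peptide=SRRESA
pos 21: UCA -> I; peptide=SRRESAI
pos 24: UCC -> Y; peptide=SRRESAIY
pos 27: UGU -> S; peptide=SRRESAIYS
pos 30: GUC -> E; peptide=SRRESAIYSE
pos 33: GCA -> C; peptide=SRRESAIYSEC
pos 36: UAA -> STOP

Answer: SRRESAIYSEC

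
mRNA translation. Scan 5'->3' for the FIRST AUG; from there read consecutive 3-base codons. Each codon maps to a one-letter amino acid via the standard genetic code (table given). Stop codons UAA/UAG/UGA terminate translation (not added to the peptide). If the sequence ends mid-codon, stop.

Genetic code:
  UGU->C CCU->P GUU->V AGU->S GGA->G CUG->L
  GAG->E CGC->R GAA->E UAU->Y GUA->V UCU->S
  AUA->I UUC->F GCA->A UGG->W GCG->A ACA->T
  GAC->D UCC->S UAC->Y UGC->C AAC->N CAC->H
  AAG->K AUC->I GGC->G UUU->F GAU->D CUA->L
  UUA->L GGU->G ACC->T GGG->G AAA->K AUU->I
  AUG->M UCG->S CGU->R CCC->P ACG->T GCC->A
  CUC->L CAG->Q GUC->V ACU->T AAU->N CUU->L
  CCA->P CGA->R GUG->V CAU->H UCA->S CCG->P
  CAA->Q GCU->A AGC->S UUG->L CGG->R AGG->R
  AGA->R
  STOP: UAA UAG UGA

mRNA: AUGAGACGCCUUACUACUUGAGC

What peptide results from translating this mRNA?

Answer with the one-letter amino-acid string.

start AUG at pos 0
pos 0: AUG -> M; peptide=M
pos 3: AGA -> R; peptide=MR
pos 6: CGC -> R; peptide=MRR
pos 9: CUU -> L; peptide=MRRL
pos 12: ACU -> T; peptide=MRRLT
pos 15: ACU -> T; peptide=MRRLTT
pos 18: UGA -> STOP

Answer: MRRLTT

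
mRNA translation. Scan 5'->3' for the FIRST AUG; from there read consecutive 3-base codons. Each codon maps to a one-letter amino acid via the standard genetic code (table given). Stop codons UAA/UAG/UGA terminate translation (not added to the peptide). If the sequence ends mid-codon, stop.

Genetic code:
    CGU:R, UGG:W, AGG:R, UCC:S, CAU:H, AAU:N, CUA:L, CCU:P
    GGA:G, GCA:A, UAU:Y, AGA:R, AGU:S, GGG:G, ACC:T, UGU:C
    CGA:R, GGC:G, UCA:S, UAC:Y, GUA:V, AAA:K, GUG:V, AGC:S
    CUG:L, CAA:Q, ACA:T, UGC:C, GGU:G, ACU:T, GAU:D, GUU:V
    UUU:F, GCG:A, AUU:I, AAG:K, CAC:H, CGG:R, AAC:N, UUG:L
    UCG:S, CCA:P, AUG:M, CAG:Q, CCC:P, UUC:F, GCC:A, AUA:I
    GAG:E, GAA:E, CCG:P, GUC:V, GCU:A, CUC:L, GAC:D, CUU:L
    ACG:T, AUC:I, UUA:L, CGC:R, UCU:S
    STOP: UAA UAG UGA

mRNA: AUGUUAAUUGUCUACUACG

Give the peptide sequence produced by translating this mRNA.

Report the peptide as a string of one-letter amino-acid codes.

Answer: MLIVYY

Derivation:
start AUG at pos 0
pos 0: AUG -> M; peptide=M
pos 3: UUA -> L; peptide=ML
pos 6: AUU -> I; peptide=MLI
pos 9: GUC -> V; peptide=MLIV
pos 12: UAC -> Y; peptide=MLIVY
pos 15: UAC -> Y; peptide=MLIVYY
pos 18: only 1 nt remain (<3), stop (end of mRNA)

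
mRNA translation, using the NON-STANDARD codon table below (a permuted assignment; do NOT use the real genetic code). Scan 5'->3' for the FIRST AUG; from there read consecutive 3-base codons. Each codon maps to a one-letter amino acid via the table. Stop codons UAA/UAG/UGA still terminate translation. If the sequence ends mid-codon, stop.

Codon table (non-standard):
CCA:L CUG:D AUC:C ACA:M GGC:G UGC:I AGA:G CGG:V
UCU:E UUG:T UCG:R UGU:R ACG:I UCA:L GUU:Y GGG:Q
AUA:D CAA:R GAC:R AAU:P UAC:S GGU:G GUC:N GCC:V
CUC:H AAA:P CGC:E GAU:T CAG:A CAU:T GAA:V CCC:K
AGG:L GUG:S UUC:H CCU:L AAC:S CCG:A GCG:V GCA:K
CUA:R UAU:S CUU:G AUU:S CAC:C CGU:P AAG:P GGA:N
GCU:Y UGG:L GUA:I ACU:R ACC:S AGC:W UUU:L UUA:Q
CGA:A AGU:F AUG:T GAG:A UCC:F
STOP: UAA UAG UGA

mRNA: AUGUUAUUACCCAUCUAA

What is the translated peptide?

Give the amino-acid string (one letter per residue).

start AUG at pos 0
pos 0: AUG -> T; peptide=T
pos 3: UUA -> Q; peptide=TQ
pos 6: UUA -> Q; peptide=TQQ
pos 9: CCC -> K; peptide=TQQK
pos 12: AUC -> C; peptide=TQQKC
pos 15: UAA -> STOP

Answer: TQQKC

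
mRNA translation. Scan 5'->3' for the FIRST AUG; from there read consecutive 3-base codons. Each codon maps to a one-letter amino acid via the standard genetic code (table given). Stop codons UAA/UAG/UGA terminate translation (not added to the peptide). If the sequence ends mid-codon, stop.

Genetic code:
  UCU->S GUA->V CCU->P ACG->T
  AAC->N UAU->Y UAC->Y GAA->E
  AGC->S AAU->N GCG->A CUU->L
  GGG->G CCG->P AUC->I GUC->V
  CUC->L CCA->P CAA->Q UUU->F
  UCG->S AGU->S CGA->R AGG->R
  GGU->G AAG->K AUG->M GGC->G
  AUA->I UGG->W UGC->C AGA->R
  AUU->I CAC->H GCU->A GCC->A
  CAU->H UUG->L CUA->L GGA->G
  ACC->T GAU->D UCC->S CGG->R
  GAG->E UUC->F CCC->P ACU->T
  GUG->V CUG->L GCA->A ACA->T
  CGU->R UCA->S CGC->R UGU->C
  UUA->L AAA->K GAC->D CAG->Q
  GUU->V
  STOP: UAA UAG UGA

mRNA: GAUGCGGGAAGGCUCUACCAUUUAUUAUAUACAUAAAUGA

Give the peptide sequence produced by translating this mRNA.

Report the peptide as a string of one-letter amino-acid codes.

start AUG at pos 1
pos 1: AUG -> M; peptide=M
pos 4: CGG -> R; peptide=MR
pos 7: GAA -> E; peptide=MRE
pos 10: GGC -> G; peptide=MREG
pos 13: UCU -> S; peptide=MREGS
pos 16: ACC -> T; peptide=MREGST
pos 19: AUU -> I; peptide=MREGSTI
pos 22: UAU -> Y; peptide=MREGSTIY
pos 25: UAU -> Y; peptide=MREGSTIYY
pos 28: AUA -> I; peptide=MREGSTIYYI
pos 31: CAU -> H; peptide=MREGSTIYYIH
pos 34: AAA -> K; peptide=MREGSTIYYIHK
pos 37: UGA -> STOP

Answer: MREGSTIYYIHK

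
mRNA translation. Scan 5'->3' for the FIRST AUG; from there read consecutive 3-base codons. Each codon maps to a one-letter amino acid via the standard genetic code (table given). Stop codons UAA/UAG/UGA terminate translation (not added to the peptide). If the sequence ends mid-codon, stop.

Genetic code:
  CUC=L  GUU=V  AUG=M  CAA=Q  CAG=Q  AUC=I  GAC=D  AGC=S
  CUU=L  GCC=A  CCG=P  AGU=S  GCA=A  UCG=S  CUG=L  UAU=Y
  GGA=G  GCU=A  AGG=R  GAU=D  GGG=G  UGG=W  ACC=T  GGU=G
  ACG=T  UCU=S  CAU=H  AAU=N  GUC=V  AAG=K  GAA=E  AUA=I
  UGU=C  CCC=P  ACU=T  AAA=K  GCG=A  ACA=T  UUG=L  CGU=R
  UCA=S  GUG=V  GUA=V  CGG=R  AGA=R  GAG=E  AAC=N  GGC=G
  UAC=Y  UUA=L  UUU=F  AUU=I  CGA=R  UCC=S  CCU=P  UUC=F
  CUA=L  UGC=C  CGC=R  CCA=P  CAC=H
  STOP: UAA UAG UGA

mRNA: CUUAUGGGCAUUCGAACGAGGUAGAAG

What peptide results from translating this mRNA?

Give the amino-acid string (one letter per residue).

start AUG at pos 3
pos 3: AUG -> M; peptide=M
pos 6: GGC -> G; peptide=MG
pos 9: AUU -> I; peptide=MGI
pos 12: CGA -> R; peptide=MGIR
pos 15: ACG -> T; peptide=MGIRT
pos 18: AGG -> R; peptide=MGIRTR
pos 21: UAG -> STOP

Answer: MGIRTR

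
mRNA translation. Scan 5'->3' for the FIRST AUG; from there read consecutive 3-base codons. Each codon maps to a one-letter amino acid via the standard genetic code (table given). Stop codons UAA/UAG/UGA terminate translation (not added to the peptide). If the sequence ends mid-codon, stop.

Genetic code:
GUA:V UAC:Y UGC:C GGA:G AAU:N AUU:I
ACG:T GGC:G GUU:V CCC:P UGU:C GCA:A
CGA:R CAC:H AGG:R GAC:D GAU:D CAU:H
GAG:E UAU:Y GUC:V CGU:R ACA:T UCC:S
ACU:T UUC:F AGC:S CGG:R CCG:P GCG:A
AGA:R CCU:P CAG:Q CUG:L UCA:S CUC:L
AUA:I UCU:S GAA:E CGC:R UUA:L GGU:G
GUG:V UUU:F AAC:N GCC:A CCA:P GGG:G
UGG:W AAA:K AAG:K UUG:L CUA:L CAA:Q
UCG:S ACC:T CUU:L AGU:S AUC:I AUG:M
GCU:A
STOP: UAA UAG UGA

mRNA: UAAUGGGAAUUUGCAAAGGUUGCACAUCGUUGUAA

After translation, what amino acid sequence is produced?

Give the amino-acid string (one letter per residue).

start AUG at pos 2
pos 2: AUG -> M; peptide=M
pos 5: GGA -> G; peptide=MG
pos 8: AUU -> I; peptide=MGI
pos 11: UGC -> C; peptide=MGIC
pos 14: AAA -> K; peptide=MGICK
pos 17: GGU -> G; peptide=MGICKG
pos 20: UGC -> C; peptide=MGICKGC
pos 23: ACA -> T; peptide=MGICKGCT
pos 26: UCG -> S; peptide=MGICKGCTS
pos 29: UUG -> L; peptide=MGICKGCTSL
pos 32: UAA -> STOP

Answer: MGICKGCTSL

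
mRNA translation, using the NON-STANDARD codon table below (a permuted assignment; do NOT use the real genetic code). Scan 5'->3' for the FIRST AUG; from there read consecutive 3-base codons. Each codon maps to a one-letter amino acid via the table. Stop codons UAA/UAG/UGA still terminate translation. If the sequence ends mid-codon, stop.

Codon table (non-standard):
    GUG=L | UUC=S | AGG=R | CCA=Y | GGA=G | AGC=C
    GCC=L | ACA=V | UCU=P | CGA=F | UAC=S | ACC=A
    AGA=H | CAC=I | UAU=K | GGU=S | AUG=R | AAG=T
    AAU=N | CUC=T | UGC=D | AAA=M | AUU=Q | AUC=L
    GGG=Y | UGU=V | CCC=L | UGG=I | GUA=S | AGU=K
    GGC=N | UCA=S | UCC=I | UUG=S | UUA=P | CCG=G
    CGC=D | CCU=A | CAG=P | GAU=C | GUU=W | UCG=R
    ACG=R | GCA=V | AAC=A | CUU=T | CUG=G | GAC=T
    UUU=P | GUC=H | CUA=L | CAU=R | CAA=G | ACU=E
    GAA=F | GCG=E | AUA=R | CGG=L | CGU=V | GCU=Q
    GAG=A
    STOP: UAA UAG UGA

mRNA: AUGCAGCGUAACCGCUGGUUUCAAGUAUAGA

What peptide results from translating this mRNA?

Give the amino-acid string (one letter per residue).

Answer: RPVADIPGS

Derivation:
start AUG at pos 0
pos 0: AUG -> R; peptide=R
pos 3: CAG -> P; peptide=RP
pos 6: CGU -> V; peptide=RPV
pos 9: AAC -> A; peptide=RPVA
pos 12: CGC -> D; peptide=RPVAD
pos 15: UGG -> I; peptide=RPVADI
pos 18: UUU -> P; peptide=RPVADIP
pos 21: CAA -> G; peptide=RPVADIPG
pos 24: GUA -> S; peptide=RPVADIPGS
pos 27: UAG -> STOP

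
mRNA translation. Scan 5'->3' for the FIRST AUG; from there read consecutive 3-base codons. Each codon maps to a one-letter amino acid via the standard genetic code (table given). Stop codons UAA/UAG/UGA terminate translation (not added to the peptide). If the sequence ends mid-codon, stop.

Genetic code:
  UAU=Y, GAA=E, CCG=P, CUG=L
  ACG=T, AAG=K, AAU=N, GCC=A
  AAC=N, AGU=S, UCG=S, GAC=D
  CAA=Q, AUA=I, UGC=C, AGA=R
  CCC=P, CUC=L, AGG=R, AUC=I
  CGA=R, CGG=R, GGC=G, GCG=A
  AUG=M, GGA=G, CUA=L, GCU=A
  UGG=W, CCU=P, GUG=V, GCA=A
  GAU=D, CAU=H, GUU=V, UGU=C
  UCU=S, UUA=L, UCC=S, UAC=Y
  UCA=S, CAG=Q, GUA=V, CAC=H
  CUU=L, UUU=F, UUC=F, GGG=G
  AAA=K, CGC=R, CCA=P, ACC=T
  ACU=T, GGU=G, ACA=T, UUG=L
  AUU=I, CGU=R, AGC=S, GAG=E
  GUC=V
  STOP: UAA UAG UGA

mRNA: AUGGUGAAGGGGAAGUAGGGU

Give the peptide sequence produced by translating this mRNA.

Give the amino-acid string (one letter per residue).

start AUG at pos 0
pos 0: AUG -> M; peptide=M
pos 3: GUG -> V; peptide=MV
pos 6: AAG -> K; peptide=MVK
pos 9: GGG -> G; peptide=MVKG
pos 12: AAG -> K; peptide=MVKGK
pos 15: UAG -> STOP

Answer: MVKGK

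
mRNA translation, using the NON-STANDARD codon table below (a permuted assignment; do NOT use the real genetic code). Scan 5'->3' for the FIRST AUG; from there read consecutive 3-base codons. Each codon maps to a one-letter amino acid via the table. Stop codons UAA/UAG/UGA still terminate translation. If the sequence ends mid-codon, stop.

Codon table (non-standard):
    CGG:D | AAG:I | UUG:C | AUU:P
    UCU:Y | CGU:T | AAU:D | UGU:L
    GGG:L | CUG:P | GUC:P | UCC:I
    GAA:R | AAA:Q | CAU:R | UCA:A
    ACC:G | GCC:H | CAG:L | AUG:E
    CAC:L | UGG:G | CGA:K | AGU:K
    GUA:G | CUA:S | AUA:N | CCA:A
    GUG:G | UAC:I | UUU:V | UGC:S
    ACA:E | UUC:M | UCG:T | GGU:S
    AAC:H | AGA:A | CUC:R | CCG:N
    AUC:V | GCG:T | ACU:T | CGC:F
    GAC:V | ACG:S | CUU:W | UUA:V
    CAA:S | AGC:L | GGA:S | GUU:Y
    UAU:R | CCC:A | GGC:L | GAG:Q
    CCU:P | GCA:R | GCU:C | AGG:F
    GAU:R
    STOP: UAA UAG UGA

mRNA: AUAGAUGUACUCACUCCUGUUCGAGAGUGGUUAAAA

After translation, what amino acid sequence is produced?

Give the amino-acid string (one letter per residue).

start AUG at pos 4
pos 4: AUG -> E; peptide=E
pos 7: UAC -> I; peptide=EI
pos 10: UCA -> A; peptide=EIA
pos 13: CUC -> R; peptide=EIAR
pos 16: CUG -> P; peptide=EIARP
pos 19: UUC -> M; peptide=EIARPM
pos 22: GAG -> Q; peptide=EIARPMQ
pos 25: AGU -> K; peptide=EIARPMQK
pos 28: GGU -> S; peptide=EIARPMQKS
pos 31: UAA -> STOP

Answer: EIARPMQKS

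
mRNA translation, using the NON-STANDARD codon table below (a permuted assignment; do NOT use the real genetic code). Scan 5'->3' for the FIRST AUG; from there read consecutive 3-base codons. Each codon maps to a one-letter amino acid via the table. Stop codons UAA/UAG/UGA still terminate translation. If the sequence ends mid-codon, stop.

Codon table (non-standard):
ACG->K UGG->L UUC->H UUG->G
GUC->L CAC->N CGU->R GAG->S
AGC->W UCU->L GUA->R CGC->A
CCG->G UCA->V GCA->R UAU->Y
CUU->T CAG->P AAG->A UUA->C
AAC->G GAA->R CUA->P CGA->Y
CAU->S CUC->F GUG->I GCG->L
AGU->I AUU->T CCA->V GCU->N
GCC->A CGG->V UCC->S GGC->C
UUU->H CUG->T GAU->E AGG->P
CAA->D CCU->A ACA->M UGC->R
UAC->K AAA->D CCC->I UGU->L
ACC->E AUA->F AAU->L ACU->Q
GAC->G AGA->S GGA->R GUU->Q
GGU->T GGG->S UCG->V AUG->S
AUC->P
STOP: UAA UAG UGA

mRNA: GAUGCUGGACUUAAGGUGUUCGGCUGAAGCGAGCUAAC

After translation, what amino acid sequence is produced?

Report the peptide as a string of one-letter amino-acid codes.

Answer: STGCPLVNRLW

Derivation:
start AUG at pos 1
pos 1: AUG -> S; peptide=S
pos 4: CUG -> T; peptide=ST
pos 7: GAC -> G; peptide=STG
pos 10: UUA -> C; peptide=STGC
pos 13: AGG -> P; peptide=STGCP
pos 16: UGU -> L; peptide=STGCPL
pos 19: UCG -> V; peptide=STGCPLV
pos 22: GCU -> N; peptide=STGCPLVN
pos 25: GAA -> R; peptide=STGCPLVNR
pos 28: GCG -> L; peptide=STGCPLVNRL
pos 31: AGC -> W; peptide=STGCPLVNRLW
pos 34: UAA -> STOP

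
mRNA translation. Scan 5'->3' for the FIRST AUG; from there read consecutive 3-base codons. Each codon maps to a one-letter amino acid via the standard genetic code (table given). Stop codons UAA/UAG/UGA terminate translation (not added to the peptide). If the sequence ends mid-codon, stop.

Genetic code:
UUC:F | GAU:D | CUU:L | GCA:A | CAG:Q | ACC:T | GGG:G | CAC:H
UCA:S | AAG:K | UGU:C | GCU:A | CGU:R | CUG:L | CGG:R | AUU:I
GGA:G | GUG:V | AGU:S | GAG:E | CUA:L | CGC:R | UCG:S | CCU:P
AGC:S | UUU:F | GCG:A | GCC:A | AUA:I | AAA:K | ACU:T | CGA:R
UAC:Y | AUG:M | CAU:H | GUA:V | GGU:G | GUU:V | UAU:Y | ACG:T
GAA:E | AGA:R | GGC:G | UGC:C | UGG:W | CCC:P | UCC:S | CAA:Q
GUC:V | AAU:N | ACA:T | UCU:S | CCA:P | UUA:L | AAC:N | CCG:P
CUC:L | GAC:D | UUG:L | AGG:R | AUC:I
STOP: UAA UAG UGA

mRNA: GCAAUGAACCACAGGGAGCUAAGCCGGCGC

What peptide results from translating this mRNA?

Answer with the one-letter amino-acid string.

start AUG at pos 3
pos 3: AUG -> M; peptide=M
pos 6: AAC -> N; peptide=MN
pos 9: CAC -> H; peptide=MNH
pos 12: AGG -> R; peptide=MNHR
pos 15: GAG -> E; peptide=MNHRE
pos 18: CUA -> L; peptide=MNHREL
pos 21: AGC -> S; peptide=MNHRELS
pos 24: CGG -> R; peptide=MNHRELSR
pos 27: CGC -> R; peptide=MNHRELSRR
pos 30: only 0 nt remain (<3), stop (end of mRNA)

Answer: MNHRELSRR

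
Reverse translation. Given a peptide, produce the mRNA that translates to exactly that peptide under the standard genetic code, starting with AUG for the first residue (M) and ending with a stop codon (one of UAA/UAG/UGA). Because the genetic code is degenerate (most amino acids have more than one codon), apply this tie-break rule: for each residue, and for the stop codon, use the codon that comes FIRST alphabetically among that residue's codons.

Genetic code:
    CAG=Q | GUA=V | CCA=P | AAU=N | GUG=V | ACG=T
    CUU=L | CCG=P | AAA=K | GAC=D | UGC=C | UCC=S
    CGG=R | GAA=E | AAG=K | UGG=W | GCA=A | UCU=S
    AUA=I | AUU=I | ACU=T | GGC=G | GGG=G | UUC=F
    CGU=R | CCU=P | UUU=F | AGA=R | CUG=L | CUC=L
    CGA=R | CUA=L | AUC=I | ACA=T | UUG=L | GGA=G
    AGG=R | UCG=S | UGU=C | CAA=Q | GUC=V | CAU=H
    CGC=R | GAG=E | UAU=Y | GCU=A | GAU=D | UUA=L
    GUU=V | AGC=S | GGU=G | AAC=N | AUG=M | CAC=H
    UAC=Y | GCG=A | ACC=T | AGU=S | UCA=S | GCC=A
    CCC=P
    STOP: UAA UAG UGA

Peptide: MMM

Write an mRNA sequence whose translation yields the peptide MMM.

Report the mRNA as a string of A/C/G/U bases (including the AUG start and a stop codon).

Answer: mRNA: AUGAUGAUGUAA

Derivation:
residue 1: M -> AUG (start codon)
residue 2: M -> AUG (only codon)
residue 3: M -> AUG (only codon)
terminator: stop codons sorted = UAA,UAG,UGA -> pick first = UAA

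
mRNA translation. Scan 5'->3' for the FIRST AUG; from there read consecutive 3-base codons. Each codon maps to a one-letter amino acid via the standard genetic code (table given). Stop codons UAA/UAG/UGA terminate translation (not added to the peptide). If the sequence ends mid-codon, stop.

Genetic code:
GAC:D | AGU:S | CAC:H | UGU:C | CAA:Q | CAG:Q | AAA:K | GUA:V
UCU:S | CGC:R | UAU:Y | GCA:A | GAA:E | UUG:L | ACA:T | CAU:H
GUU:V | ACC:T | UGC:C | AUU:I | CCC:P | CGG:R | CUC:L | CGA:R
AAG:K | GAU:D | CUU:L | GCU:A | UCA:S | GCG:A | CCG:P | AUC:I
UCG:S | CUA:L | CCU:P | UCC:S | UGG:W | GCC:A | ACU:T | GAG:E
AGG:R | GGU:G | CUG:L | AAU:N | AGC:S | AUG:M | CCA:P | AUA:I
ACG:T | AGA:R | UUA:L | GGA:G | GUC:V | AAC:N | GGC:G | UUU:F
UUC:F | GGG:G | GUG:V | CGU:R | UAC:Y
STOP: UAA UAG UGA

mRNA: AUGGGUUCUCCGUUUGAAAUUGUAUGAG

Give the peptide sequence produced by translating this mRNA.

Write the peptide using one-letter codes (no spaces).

start AUG at pos 0
pos 0: AUG -> M; peptide=M
pos 3: GGU -> G; peptide=MG
pos 6: UCU -> S; peptide=MGS
pos 9: CCG -> P; peptide=MGSP
pos 12: UUU -> F; peptide=MGSPF
pos 15: GAA -> E; peptide=MGSPFE
pos 18: AUU -> I; peptide=MGSPFEI
pos 21: GUA -> V; peptide=MGSPFEIV
pos 24: UGA -> STOP

Answer: MGSPFEIV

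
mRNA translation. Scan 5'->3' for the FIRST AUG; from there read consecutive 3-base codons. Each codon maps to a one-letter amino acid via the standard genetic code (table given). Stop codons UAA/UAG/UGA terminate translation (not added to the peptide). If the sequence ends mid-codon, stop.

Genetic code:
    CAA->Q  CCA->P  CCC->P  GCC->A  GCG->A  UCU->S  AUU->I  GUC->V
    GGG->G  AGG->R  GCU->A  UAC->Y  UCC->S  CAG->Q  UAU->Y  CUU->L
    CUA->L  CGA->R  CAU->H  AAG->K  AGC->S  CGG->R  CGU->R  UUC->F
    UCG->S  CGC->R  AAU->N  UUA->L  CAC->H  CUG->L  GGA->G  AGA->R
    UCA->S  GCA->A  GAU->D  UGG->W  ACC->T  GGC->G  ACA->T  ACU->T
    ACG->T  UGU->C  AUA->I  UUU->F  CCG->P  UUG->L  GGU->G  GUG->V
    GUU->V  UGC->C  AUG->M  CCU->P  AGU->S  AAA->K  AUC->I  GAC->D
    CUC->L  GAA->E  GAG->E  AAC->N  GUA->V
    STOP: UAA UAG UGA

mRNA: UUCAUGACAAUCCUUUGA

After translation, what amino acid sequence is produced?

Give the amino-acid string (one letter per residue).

start AUG at pos 3
pos 3: AUG -> M; peptide=M
pos 6: ACA -> T; peptide=MT
pos 9: AUC -> I; peptide=MTI
pos 12: CUU -> L; peptide=MTIL
pos 15: UGA -> STOP

Answer: MTIL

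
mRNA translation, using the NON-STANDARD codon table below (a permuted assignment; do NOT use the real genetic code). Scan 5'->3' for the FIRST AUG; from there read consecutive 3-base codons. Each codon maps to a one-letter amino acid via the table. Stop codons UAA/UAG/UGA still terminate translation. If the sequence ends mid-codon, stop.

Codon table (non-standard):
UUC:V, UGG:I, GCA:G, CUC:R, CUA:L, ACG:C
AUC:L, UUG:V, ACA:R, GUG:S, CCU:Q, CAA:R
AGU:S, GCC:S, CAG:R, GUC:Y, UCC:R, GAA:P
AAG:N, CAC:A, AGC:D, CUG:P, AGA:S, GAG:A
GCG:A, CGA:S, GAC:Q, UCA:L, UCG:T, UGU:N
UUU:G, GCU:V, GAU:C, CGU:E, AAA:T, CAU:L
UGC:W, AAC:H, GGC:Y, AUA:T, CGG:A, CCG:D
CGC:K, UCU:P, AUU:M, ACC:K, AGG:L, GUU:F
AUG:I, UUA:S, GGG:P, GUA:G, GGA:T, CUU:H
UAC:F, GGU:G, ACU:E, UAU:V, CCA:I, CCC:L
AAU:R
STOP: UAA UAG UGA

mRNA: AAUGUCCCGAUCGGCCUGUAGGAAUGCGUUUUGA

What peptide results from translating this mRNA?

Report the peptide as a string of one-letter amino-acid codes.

start AUG at pos 1
pos 1: AUG -> I; peptide=I
pos 4: UCC -> R; peptide=IR
pos 7: CGA -> S; peptide=IRS
pos 10: UCG -> T; peptide=IRST
pos 13: GCC -> S; peptide=IRSTS
pos 16: UGU -> N; peptide=IRSTSN
pos 19: AGG -> L; peptide=IRSTSNL
pos 22: AAU -> R; peptide=IRSTSNLR
pos 25: GCG -> A; peptide=IRSTSNLRA
pos 28: UUU -> G; peptide=IRSTSNLRAG
pos 31: UGA -> STOP

Answer: IRSTSNLRAG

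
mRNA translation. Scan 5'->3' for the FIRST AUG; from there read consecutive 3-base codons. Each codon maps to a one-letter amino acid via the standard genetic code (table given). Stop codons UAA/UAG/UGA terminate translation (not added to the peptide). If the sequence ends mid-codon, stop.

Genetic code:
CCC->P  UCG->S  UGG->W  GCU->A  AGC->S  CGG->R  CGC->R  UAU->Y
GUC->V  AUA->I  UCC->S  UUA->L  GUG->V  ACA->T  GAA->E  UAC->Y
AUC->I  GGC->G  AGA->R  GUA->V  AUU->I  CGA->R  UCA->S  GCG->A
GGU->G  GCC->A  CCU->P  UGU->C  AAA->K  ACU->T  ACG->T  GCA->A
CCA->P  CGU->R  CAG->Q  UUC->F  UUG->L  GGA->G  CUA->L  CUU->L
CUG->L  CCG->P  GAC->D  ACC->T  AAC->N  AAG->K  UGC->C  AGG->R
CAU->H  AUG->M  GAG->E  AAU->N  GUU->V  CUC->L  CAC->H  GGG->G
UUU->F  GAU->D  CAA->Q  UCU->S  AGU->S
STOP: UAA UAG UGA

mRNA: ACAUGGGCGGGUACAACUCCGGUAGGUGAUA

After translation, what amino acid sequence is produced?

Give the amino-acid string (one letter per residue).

Answer: MGGYNSGR

Derivation:
start AUG at pos 2
pos 2: AUG -> M; peptide=M
pos 5: GGC -> G; peptide=MG
pos 8: GGG -> G; peptide=MGG
pos 11: UAC -> Y; peptide=MGGY
pos 14: AAC -> N; peptide=MGGYN
pos 17: UCC -> S; peptide=MGGYNS
pos 20: GGU -> G; peptide=MGGYNSG
pos 23: AGG -> R; peptide=MGGYNSGR
pos 26: UGA -> STOP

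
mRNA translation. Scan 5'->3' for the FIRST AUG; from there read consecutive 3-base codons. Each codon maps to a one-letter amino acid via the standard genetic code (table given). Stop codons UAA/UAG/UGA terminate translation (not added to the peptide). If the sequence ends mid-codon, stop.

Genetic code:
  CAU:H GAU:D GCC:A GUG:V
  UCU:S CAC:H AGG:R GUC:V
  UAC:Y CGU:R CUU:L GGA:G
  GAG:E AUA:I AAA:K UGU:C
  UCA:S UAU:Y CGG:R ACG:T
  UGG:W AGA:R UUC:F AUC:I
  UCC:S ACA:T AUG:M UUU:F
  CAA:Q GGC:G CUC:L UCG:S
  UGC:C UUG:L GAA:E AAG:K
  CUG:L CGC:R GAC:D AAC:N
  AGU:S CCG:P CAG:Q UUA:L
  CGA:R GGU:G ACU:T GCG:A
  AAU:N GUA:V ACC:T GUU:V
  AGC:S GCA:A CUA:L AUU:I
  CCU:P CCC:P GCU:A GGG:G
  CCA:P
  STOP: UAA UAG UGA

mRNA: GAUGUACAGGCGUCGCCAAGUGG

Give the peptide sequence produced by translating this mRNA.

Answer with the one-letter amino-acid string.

start AUG at pos 1
pos 1: AUG -> M; peptide=M
pos 4: UAC -> Y; peptide=MY
pos 7: AGG -> R; peptide=MYR
pos 10: CGU -> R; peptide=MYRR
pos 13: CGC -> R; peptide=MYRRR
pos 16: CAA -> Q; peptide=MYRRRQ
pos 19: GUG -> V; peptide=MYRRRQV
pos 22: only 1 nt remain (<3), stop (end of mRNA)

Answer: MYRRRQV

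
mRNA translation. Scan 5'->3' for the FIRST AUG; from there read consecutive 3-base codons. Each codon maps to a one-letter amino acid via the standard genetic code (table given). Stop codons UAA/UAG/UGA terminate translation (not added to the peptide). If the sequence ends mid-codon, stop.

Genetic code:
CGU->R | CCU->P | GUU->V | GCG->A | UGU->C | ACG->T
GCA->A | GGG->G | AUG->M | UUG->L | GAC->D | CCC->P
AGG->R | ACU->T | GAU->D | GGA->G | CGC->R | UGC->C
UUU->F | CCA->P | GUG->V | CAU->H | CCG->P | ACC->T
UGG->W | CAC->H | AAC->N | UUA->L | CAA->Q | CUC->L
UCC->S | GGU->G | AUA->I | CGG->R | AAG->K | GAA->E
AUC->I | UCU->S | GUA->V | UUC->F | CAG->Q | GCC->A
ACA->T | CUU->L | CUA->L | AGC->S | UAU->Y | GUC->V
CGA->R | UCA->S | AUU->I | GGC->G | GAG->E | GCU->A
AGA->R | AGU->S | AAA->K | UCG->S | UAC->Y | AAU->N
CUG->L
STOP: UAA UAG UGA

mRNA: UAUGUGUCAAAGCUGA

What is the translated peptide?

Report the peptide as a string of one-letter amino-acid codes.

Answer: MCQS

Derivation:
start AUG at pos 1
pos 1: AUG -> M; peptide=M
pos 4: UGU -> C; peptide=MC
pos 7: CAA -> Q; peptide=MCQ
pos 10: AGC -> S; peptide=MCQS
pos 13: UGA -> STOP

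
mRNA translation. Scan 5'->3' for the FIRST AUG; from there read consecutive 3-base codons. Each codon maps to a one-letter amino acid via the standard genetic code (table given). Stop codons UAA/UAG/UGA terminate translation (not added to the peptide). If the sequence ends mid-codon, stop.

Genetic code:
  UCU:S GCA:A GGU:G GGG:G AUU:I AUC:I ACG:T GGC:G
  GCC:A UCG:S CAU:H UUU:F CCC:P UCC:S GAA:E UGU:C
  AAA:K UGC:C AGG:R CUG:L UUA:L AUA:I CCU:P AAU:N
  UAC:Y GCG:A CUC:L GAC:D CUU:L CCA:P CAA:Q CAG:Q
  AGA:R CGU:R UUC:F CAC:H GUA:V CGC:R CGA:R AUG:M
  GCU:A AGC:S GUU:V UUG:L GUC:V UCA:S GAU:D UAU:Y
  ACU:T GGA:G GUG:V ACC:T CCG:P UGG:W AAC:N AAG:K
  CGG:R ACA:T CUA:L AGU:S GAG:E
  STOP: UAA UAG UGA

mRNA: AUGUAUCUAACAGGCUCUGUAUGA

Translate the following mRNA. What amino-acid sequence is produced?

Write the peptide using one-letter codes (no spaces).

Answer: MYLTGSV

Derivation:
start AUG at pos 0
pos 0: AUG -> M; peptide=M
pos 3: UAU -> Y; peptide=MY
pos 6: CUA -> L; peptide=MYL
pos 9: ACA -> T; peptide=MYLT
pos 12: GGC -> G; peptide=MYLTG
pos 15: UCU -> S; peptide=MYLTGS
pos 18: GUA -> V; peptide=MYLTGSV
pos 21: UGA -> STOP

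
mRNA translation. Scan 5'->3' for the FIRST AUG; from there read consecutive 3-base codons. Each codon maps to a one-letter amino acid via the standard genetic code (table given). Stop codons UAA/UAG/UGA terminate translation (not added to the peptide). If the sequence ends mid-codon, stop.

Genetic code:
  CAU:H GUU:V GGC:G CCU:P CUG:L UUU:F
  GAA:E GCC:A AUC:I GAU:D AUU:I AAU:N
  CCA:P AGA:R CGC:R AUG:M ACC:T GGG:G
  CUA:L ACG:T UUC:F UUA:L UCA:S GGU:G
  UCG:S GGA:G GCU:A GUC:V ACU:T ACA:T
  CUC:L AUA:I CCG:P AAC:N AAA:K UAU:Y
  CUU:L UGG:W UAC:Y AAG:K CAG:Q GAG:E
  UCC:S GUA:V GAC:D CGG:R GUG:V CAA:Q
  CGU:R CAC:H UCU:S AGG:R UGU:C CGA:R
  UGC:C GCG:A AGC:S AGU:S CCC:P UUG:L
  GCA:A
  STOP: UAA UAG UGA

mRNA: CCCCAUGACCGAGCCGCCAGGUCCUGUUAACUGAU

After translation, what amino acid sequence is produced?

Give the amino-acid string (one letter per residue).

start AUG at pos 4
pos 4: AUG -> M; peptide=M
pos 7: ACC -> T; peptide=MT
pos 10: GAG -> E; peptide=MTE
pos 13: CCG -> P; peptide=MTEP
pos 16: CCA -> P; peptide=MTEPP
pos 19: GGU -> G; peptide=MTEPPG
pos 22: CCU -> P; peptide=MTEPPGP
pos 25: GUU -> V; peptide=MTEPPGPV
pos 28: AAC -> N; peptide=MTEPPGPVN
pos 31: UGA -> STOP

Answer: MTEPPGPVN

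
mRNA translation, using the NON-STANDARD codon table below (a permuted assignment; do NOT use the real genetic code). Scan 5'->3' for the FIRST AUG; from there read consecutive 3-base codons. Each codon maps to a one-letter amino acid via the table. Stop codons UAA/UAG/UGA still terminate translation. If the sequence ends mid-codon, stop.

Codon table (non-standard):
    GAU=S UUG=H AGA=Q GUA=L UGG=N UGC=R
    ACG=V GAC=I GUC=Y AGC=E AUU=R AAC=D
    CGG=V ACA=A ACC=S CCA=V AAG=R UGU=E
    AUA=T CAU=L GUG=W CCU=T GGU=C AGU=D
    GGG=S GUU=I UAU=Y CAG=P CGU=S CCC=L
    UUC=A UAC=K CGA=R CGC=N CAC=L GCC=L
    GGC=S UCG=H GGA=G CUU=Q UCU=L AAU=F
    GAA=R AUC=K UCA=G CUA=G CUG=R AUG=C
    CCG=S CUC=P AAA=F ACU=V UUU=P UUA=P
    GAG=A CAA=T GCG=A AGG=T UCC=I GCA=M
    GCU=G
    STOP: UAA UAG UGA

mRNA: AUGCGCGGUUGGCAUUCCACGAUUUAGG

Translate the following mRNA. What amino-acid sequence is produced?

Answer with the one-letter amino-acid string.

start AUG at pos 0
pos 0: AUG -> C; peptide=C
pos 3: CGC -> N; peptide=CN
pos 6: GGU -> C; peptide=CNC
pos 9: UGG -> N; peptide=CNCN
pos 12: CAU -> L; peptide=CNCNL
pos 15: UCC -> I; peptide=CNCNLI
pos 18: ACG -> V; peptide=CNCNLIV
pos 21: AUU -> R; peptide=CNCNLIVR
pos 24: UAG -> STOP

Answer: CNCNLIVR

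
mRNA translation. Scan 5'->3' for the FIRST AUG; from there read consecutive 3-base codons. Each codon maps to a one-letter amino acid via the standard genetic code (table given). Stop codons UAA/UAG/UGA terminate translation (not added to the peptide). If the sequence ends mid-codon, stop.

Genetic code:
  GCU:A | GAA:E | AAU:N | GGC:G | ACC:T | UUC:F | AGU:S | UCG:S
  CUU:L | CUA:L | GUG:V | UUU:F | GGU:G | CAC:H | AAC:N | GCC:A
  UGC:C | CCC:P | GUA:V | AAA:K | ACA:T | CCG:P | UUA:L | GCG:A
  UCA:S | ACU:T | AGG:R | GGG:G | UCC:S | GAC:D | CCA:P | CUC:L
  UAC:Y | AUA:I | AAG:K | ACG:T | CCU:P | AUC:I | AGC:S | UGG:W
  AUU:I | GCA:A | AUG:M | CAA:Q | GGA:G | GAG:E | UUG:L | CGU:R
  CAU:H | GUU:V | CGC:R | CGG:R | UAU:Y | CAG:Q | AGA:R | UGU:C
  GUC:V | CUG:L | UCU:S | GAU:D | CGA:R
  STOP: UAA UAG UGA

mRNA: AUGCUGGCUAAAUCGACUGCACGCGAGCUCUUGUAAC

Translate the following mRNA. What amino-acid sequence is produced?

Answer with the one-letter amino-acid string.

start AUG at pos 0
pos 0: AUG -> M; peptide=M
pos 3: CUG -> L; peptide=ML
pos 6: GCU -> A; peptide=MLA
pos 9: AAA -> K; peptide=MLAK
pos 12: UCG -> S; peptide=MLAKS
pos 15: ACU -> T; peptide=MLAKST
pos 18: GCA -> A; peptide=MLAKSTA
pos 21: CGC -> R; peptide=MLAKSTAR
pos 24: GAG -> E; peptide=MLAKSTARE
pos 27: CUC -> L; peptide=MLAKSTAREL
pos 30: UUG -> L; peptide=MLAKSTARELL
pos 33: UAA -> STOP

Answer: MLAKSTARELL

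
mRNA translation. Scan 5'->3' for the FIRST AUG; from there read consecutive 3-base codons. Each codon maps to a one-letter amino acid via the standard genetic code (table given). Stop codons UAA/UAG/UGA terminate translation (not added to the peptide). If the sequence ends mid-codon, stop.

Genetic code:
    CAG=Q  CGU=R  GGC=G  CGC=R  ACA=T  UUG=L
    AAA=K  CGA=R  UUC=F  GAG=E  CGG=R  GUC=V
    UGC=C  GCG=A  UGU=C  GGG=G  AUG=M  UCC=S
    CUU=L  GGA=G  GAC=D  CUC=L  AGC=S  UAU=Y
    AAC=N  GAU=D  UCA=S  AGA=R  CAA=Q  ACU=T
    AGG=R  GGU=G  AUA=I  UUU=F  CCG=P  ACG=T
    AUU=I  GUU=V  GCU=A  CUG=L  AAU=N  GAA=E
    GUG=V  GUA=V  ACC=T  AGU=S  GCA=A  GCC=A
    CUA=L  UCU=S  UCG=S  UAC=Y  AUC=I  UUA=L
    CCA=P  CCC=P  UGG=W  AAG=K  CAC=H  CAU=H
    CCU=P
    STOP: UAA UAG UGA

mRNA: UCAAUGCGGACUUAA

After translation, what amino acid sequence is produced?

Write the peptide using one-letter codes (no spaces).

Answer: MRT

Derivation:
start AUG at pos 3
pos 3: AUG -> M; peptide=M
pos 6: CGG -> R; peptide=MR
pos 9: ACU -> T; peptide=MRT
pos 12: UAA -> STOP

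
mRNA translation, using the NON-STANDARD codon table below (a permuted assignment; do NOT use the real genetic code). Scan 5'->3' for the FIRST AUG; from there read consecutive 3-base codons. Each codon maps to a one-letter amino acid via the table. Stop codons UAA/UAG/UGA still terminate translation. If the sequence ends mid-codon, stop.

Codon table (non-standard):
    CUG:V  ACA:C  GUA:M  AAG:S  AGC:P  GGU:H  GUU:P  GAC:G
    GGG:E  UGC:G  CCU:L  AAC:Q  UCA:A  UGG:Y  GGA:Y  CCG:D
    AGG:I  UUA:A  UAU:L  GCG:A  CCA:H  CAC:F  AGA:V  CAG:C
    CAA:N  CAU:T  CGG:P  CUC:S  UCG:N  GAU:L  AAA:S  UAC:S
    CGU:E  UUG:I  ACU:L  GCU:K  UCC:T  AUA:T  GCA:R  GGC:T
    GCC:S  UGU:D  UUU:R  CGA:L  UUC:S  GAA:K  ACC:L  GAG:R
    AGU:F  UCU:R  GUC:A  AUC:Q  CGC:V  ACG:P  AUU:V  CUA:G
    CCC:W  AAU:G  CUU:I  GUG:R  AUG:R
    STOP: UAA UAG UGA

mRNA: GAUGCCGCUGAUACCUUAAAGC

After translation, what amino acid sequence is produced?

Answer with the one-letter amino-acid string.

start AUG at pos 1
pos 1: AUG -> R; peptide=R
pos 4: CCG -> D; peptide=RD
pos 7: CUG -> V; peptide=RDV
pos 10: AUA -> T; peptide=RDVT
pos 13: CCU -> L; peptide=RDVTL
pos 16: UAA -> STOP

Answer: RDVTL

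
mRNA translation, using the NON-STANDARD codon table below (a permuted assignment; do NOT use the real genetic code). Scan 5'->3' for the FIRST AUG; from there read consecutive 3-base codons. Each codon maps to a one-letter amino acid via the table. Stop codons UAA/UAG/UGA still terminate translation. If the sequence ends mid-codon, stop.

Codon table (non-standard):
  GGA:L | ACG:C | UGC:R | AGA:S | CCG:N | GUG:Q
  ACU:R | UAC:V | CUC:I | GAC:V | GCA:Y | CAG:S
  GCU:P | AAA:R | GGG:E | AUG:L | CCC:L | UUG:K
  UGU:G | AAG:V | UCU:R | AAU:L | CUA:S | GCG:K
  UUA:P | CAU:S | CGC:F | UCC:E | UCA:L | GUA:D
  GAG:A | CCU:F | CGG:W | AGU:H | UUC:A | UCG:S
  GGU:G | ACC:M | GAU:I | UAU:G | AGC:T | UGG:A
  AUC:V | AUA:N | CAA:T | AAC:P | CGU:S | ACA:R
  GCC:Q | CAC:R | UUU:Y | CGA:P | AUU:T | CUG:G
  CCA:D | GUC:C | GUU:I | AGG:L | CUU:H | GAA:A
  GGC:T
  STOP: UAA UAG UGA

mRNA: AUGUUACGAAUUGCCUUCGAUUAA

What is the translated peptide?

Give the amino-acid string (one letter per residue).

Answer: LPPTQAI

Derivation:
start AUG at pos 0
pos 0: AUG -> L; peptide=L
pos 3: UUA -> P; peptide=LP
pos 6: CGA -> P; peptide=LPP
pos 9: AUU -> T; peptide=LPPT
pos 12: GCC -> Q; peptide=LPPTQ
pos 15: UUC -> A; peptide=LPPTQA
pos 18: GAU -> I; peptide=LPPTQAI
pos 21: UAA -> STOP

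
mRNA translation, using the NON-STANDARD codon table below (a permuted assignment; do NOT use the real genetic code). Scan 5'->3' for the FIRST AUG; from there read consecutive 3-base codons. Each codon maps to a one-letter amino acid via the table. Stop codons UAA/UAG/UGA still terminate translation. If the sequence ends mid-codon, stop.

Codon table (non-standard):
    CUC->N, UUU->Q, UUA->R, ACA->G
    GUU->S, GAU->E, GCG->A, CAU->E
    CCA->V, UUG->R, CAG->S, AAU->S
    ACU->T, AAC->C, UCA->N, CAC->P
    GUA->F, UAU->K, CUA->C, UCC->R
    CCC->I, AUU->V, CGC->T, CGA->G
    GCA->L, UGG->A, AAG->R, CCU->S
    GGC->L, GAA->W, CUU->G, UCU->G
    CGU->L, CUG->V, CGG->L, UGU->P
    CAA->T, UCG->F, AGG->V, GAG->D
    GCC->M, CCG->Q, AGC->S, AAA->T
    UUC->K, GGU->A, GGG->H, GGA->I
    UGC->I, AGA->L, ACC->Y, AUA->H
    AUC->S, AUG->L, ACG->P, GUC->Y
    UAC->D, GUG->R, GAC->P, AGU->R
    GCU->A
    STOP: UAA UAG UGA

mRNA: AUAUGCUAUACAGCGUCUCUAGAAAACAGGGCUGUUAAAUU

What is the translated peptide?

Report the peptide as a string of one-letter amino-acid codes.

Answer: LCDSYGLTSLP

Derivation:
start AUG at pos 2
pos 2: AUG -> L; peptide=L
pos 5: CUA -> C; peptide=LC
pos 8: UAC -> D; peptide=LCD
pos 11: AGC -> S; peptide=LCDS
pos 14: GUC -> Y; peptide=LCDSY
pos 17: UCU -> G; peptide=LCDSYG
pos 20: AGA -> L; peptide=LCDSYGL
pos 23: AAA -> T; peptide=LCDSYGLT
pos 26: CAG -> S; peptide=LCDSYGLTS
pos 29: GGC -> L; peptide=LCDSYGLTSL
pos 32: UGU -> P; peptide=LCDSYGLTSLP
pos 35: UAA -> STOP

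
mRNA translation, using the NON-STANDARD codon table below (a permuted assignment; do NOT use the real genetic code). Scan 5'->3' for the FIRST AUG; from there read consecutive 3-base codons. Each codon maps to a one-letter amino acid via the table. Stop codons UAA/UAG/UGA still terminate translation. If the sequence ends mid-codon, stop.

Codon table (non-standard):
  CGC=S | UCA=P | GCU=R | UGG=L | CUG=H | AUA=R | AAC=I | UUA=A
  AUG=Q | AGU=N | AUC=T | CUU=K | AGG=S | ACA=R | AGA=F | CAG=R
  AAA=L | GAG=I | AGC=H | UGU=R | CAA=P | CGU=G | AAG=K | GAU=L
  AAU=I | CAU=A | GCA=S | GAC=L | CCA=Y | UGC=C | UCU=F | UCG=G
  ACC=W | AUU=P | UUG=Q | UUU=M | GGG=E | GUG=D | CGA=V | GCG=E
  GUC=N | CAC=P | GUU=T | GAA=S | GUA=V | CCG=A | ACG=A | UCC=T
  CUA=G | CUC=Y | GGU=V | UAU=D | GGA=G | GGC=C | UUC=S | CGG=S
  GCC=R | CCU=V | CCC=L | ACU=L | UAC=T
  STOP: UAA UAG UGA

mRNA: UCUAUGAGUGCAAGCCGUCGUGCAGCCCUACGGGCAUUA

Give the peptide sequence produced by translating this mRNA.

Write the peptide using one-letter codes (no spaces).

Answer: QNSHGGSRGSSA

Derivation:
start AUG at pos 3
pos 3: AUG -> Q; peptide=Q
pos 6: AGU -> N; peptide=QN
pos 9: GCA -> S; peptide=QNS
pos 12: AGC -> H; peptide=QNSH
pos 15: CGU -> G; peptide=QNSHG
pos 18: CGU -> G; peptide=QNSHGG
pos 21: GCA -> S; peptide=QNSHGGS
pos 24: GCC -> R; peptide=QNSHGGSR
pos 27: CUA -> G; peptide=QNSHGGSRG
pos 30: CGG -> S; peptide=QNSHGGSRGS
pos 33: GCA -> S; peptide=QNSHGGSRGSS
pos 36: UUA -> A; peptide=QNSHGGSRGSSA
pos 39: only 0 nt remain (<3), stop (end of mRNA)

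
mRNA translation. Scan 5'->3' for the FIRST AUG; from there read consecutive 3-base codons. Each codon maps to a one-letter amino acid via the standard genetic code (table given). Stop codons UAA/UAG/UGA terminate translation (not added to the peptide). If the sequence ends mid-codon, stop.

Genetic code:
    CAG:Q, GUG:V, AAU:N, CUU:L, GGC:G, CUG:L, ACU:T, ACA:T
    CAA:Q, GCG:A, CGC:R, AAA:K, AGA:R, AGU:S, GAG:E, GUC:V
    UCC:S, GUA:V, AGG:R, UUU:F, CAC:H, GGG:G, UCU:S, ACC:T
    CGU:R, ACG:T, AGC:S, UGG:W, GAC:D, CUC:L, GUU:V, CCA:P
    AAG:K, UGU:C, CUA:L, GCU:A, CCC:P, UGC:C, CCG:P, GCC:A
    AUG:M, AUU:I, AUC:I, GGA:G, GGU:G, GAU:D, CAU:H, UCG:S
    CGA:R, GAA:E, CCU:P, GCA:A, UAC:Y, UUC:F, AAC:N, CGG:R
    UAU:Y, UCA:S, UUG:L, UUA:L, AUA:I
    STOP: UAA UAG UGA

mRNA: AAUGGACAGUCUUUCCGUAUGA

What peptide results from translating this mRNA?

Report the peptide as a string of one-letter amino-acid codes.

Answer: MDSLSV

Derivation:
start AUG at pos 1
pos 1: AUG -> M; peptide=M
pos 4: GAC -> D; peptide=MD
pos 7: AGU -> S; peptide=MDS
pos 10: CUU -> L; peptide=MDSL
pos 13: UCC -> S; peptide=MDSLS
pos 16: GUA -> V; peptide=MDSLSV
pos 19: UGA -> STOP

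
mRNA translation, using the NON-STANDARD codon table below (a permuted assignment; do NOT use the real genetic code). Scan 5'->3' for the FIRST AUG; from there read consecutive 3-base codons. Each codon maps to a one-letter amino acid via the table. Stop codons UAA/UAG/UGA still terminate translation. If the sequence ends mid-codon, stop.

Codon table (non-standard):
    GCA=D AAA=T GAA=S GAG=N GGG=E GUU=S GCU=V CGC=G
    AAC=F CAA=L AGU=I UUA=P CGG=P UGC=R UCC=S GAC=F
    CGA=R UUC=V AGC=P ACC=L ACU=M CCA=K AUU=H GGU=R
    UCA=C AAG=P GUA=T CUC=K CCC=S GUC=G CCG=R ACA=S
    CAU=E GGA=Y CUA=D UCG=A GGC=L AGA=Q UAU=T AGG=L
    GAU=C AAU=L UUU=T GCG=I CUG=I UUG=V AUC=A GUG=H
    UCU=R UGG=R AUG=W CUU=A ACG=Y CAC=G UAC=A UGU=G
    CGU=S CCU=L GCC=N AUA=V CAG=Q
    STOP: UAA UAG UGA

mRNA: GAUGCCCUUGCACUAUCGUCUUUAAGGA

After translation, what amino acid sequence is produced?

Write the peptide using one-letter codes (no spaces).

Answer: WSVGTSA

Derivation:
start AUG at pos 1
pos 1: AUG -> W; peptide=W
pos 4: CCC -> S; peptide=WS
pos 7: UUG -> V; peptide=WSV
pos 10: CAC -> G; peptide=WSVG
pos 13: UAU -> T; peptide=WSVGT
pos 16: CGU -> S; peptide=WSVGTS
pos 19: CUU -> A; peptide=WSVGTSA
pos 22: UAA -> STOP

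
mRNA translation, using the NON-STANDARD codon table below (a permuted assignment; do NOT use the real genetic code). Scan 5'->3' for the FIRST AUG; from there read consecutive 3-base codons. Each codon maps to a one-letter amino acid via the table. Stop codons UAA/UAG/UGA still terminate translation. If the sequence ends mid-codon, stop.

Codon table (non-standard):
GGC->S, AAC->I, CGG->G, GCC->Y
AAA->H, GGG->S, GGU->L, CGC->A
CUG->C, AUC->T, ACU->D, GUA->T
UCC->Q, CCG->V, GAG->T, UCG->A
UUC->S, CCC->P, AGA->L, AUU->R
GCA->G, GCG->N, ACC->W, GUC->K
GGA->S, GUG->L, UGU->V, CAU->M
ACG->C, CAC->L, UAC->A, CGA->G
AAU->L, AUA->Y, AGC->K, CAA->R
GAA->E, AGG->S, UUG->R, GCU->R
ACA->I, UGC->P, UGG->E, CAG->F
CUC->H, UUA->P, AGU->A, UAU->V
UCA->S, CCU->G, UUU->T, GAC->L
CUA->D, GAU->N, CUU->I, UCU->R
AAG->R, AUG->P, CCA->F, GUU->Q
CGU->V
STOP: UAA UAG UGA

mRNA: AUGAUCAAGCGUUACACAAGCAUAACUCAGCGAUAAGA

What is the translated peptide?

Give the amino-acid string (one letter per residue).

start AUG at pos 0
pos 0: AUG -> P; peptide=P
pos 3: AUC -> T; peptide=PT
pos 6: AAG -> R; peptide=PTR
pos 9: CGU -> V; peptide=PTRV
pos 12: UAC -> A; peptide=PTRVA
pos 15: ACA -> I; peptide=PTRVAI
pos 18: AGC -> K; peptide=PTRVAIK
pos 21: AUA -> Y; peptide=PTRVAIKY
pos 24: ACU -> D; peptide=PTRVAIKYD
pos 27: CAG -> F; peptide=PTRVAIKYDF
pos 30: CGA -> G; peptide=PTRVAIKYDFG
pos 33: UAA -> STOP

Answer: PTRVAIKYDFG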